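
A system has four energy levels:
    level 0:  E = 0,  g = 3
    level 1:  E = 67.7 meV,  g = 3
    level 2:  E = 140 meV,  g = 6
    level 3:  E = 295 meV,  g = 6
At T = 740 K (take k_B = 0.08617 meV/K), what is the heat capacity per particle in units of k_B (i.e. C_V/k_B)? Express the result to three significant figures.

0.830

k_BT = 0.08617 × 740 K = 63.766 meV.
Eᵢ/kT = 0, 1.0617, 2.1955, 4.6263.
Z = Σ gᵢe^(−Eᵢ/kT) = 3·e^(−0) + 3·e^(−1.0617) + 6·e^(−2.1955) + 6·e^(−4.6263) = 3.0000 + 1.0376 + 0.66782 + 0.058746 = 4.7642.
⟨E⟩ = 38.006 meV, ⟨E²⟩ = 4818.7 meV².
C_V/k_B = (⟨E²⟩ − ⟨E⟩²)/(kT)² = (4818.7 − 1444.5)/4066.1 = 0.830.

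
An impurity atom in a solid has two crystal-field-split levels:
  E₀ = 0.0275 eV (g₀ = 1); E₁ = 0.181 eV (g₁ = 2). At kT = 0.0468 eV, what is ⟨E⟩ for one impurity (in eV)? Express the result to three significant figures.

Eᵢ/kT = 0.58761, 3.8675.
Z = Σ gᵢe^(−Eᵢ/kT) = 1·e^(−0.58761) + 2·e^(−3.8675) = 0.55565 + 0.041821 = 0.59747.
⟨E⟩ = Σ Eᵢ gᵢe^(−Eᵢ/kT) / Z = (0.0275·0.55565 + 0.181·0.041821) / 0.59747 = 0.0382 eV.

0.0382 eV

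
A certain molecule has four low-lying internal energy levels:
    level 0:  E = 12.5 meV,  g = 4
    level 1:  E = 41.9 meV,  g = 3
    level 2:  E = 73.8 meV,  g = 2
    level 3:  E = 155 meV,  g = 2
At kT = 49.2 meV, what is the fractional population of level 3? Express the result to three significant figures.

0.0174

Eᵢ/kT = 0.25407, 0.85163, 1.5000, 3.1504.
Z = Σ gᵢe^(−Eᵢ/kT) = 4·e^(−0.25407) + 3·e^(−0.85163) + 2·e^(−1.5000) + 2·e^(−3.1504) = 3.1026 + 1.2802 + 0.44626 + 0.085670 = 4.9147.
P₃ = g₃ e^(−E₃/kT) / Z = 0.085670/4.9147 = 0.0174.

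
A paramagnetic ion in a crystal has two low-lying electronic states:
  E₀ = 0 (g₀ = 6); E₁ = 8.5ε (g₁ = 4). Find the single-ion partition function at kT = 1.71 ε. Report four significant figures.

Eᵢ/kT = 0, 4.97076.
Z = Σ gᵢe^(−Eᵢ/kT) = 6·e^(−0) + 4·e^(−4.97076) = 6.00000 + 0.0277515 = 6.02775.

Z = 6.028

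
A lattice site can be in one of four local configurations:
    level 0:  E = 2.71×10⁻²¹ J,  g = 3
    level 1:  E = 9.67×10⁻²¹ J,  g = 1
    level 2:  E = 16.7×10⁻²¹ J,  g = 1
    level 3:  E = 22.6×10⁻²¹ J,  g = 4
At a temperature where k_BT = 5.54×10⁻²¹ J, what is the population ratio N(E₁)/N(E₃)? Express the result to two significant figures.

n₁/n₃ = (g₁/g₃) exp[−(E₁−E₃)/kT] = (1/4) × exp(−(-12.93 ×10⁻²¹ J)/(5.54 ×10⁻²¹ J)) = (1/4) × exp(2.334) = 2.6.

2.6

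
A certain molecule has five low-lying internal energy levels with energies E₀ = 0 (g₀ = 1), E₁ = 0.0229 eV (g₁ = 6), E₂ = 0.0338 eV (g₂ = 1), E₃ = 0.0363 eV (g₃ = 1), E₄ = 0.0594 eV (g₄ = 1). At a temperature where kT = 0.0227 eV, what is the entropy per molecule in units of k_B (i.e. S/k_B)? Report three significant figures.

2.13

Eᵢ/kT = 0, 1.0088, 1.4890, 1.5991, 2.6167.
Z = Σ gᵢe^(−Eᵢ/kT) = 1·e^(−0) + 6·e^(−1.0088) + 1·e^(−1.4890) + 1·e^(−1.5991) + 1·e^(−2.6167) = 1.0000 + 2.1879 + 0.22560 + 0.20208 + 0.073044 = 3.6886.
⟨E⟩ = Σ EᵢPᵢ = 0.018815 eV.
S/k_B = ln Z + ⟨E⟩/kT = ln(3.6886) + 0.018815/0.0227 = 1.3052 + 0.82885 = 2.13.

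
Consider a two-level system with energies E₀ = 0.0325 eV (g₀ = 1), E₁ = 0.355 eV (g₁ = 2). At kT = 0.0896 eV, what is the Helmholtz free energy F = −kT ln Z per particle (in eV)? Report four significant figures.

0.02773 eV

Eᵢ/kT = 0.362723, 3.96205.
Z = Σ gᵢe^(−Eᵢ/kT) = 1·e^(−0.362723) + 2·e^(−3.96205) = 0.695779 + 0.0380481 = 0.733827.
F = −kT ln Z = −0.0896 × ln(0.733827) = −0.0896 × -0.309482 = 0.02773 eV.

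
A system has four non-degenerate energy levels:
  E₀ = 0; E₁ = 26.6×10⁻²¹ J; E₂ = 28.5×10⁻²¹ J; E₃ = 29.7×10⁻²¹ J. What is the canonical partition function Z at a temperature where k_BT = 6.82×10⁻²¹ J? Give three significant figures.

Z = 1.05

Eᵢ/kT = 0, 3.9003, 4.1789, 4.3548.
Z = Σ e^(−Eᵢ/kT) = e^(−0) + e^(−3.9003) + e^(−4.1789) + e^(−4.3548) = 1.0000 + 0.020236 + 0.015315 + 0.012845 = 1.0484.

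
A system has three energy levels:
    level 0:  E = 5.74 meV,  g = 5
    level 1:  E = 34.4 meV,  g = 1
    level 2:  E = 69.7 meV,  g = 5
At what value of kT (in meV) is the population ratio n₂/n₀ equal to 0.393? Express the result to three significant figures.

n₂/n₀ = (g₂/g₀) exp[−(E₂−E₀)/kT] = 0.393.
⇒ (E₂−E₀)/kT = ln((5/5)/0.393) = ln(2.5445) = 0.93393.
kT = 63.96 meV / 0.93393 = 68.5 meV.

68.5 meV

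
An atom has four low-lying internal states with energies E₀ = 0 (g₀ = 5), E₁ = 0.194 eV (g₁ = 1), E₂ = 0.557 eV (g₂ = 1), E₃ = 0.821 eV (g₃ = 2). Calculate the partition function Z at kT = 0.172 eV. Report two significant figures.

Eᵢ/kT = 0, 1.128, 3.238, 4.773.
Z = Σ gᵢe^(−Eᵢ/kT) = 5·e^(−0) + 1·e^(−1.128) + 1·e^(−3.238) + 2·e^(−4.773) = 5.000 + 0.3237 + 0.03924 + 0.01691 = 5.380.

Z = 5.4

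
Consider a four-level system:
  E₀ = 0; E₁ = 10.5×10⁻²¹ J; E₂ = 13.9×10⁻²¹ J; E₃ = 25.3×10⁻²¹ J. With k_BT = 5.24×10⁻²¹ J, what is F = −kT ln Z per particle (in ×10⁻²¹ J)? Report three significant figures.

Eᵢ/kT = 0, 2.0038, 2.6527, 4.8282.
Z = Σ e^(−Eᵢ/kT) = e^(−0) + e^(−2.0038) + e^(−2.6527) + e^(−4.8282) = 1.0000 + 0.13482 + 0.070461 + 0.0080009 = 1.2133.
F = −kT ln Z = −5.24 × ln(1.2133) = −5.24 × 0.19334 = -1.01 ×10⁻²¹ J.

-1.01 ×10⁻²¹ J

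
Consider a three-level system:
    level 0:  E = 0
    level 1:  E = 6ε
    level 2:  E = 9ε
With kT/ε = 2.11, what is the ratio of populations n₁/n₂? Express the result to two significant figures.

n₁/n₂ = exp[−(E₁−E₂)/kT] = exp(−(-3ε)/(2.11ε)) = exp(1.422) = 4.1.

4.1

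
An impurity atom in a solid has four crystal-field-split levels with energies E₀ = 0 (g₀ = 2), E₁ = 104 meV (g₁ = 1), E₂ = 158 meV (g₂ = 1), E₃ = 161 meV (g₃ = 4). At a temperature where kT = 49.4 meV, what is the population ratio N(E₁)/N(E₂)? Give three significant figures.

2.98

n₁/n₂ = (g₁/g₂) exp[−(E₁−E₂)/kT] = (1/1) × exp(−(-54 meV)/(49.4 meV)) = (1/1) × exp(1.0931) = 2.98.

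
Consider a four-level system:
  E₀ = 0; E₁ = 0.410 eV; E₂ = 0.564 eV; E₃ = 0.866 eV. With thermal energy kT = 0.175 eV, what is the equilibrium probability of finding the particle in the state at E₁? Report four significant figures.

0.08404

Eᵢ/kT = 0, 2.34286, 3.22286, 4.94857.
Z = Σ e^(−Eᵢ/kT) = e^(−0) + e^(−2.34286) + e^(−3.22286) + e^(−4.94857) = 1.00000 + 0.0960525 + 0.0398410 + 0.00709355 = 1.14299.
P₁ = e^(−E₁/kT) / Z = 0.0960525/1.14299 = 0.08404.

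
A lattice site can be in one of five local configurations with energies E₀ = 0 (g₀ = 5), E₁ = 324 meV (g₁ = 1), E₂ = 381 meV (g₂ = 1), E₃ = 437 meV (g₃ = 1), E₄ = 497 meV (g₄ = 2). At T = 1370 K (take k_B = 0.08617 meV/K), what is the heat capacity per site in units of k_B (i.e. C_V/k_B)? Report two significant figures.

0.33

k_BT = 0.08617 × 1370 K = 118.1 meV.
Eᵢ/kT = 0, 2.743, 3.226, 3.700, 4.208.
Z = Σ gᵢe^(−Eᵢ/kT) = 5·e^(−0) + 1·e^(−2.743) + 1·e^(−3.226) + 1·e^(−3.700) + 2·e^(−4.208) = 5.000 + 0.06438 + 0.03972 + 0.02472 + 0.02975 = 5.159.
⟨E⟩ = 11.94 meV, ⟨E²⟩ = 4767 meV².
C_V/k_B = (⟨E²⟩ − ⟨E⟩²)/(kT)² = (4767 − 142.6)/13950 = 0.33.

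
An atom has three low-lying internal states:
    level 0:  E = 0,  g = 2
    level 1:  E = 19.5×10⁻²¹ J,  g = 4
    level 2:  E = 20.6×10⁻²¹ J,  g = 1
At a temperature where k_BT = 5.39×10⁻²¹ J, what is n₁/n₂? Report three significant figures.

n₁/n₂ = (g₁/g₂) exp[−(E₁−E₂)/kT] = (4/1) × exp(−(-1.1 ×10⁻²¹ J)/(5.39 ×10⁻²¹ J)) = (4/1) × exp(0.20408) = 4.91.

4.91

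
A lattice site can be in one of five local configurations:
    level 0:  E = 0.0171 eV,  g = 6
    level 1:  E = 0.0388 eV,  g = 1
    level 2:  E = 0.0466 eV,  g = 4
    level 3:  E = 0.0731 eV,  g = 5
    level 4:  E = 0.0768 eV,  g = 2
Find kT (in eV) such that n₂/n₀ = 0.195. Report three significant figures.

0.0240 eV

n₂/n₀ = (g₂/g₀) exp[−(E₂−E₀)/kT] = 0.195.
⇒ (E₂−E₀)/kT = ln((4/6)/0.195) = ln(3.4188) = 1.2293.
kT = 0.0295 eV / 1.2293 = 0.0240 eV.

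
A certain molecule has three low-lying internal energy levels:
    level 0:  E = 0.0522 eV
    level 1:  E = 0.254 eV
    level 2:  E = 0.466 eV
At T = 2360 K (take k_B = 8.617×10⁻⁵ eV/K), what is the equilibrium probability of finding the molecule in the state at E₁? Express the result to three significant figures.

0.247

k_BT = 8.617×10⁻⁵ × 2360 K = 0.20336 eV.
Eᵢ/kT = 0.25669, 1.2490, 2.2915.
Z = Σ e^(−Eᵢ/kT) = e^(−0.25669) + e^(−1.2490) + e^(−2.2915) = 0.77361 + 0.28679 + 0.10111 = 1.1615.
P₁ = e^(−E₁/kT) / Z = 0.28679/1.1615 = 0.247.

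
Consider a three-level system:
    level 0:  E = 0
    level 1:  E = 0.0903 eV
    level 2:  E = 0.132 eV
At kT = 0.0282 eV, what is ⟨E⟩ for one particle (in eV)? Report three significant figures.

0.00466 eV

Eᵢ/kT = 0, 3.2021, 4.6809.
Z = Σ e^(−Eᵢ/kT) = e^(−0) + e^(−3.2021) + e^(−4.6809) = 1.0000 + 0.040677 + 0.0092707 = 1.0499.
⟨E⟩ = Σ Eᵢ e^(−Eᵢ/kT) / Z = (0·1.0000 + 0.0903·0.040677 + 0.132·0.0092707) / 1.0499 = 0.00466 eV.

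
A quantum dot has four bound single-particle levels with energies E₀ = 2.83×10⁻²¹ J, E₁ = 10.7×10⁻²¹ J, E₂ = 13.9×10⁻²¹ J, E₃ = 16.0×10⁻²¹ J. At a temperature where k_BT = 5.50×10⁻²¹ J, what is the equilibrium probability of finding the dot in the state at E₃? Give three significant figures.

0.0623

Eᵢ/kT = 0.51455, 1.9455, 2.5273, 2.9091.
Z = Σ e^(−Eᵢ/kT) = e^(−0.51455) + e^(−1.9455) + e^(−2.5273) + e^(−2.9091) = 0.59777 + 0.14292 + 0.079874 + 0.054525 = 0.87509.
P₃ = e^(−E₃/kT) / Z = 0.054525/0.87509 = 0.0623.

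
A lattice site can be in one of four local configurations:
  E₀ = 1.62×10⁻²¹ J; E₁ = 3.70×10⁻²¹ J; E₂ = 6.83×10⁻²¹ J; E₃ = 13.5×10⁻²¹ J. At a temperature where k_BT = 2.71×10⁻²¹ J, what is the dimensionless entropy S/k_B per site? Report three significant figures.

0.911

Eᵢ/kT = 0.59779, 1.3653, 2.5203, 4.9815.
Z = Σ e^(−Eᵢ/kT) = e^(−0.59779) + e^(−1.3653) + e^(−2.5203) + e^(−4.9815) = 0.55003 + 0.25530 + 0.080435 + 0.0068638 = 0.89263.
⟨E⟩ = Σ EᵢPᵢ = 2.7757 ×10⁻²¹ J.
S/k_B = ln Z + ⟨E⟩/kT = ln(0.89263) + 2.7757/2.71 = -0.11358 + 1.0242 = 0.911.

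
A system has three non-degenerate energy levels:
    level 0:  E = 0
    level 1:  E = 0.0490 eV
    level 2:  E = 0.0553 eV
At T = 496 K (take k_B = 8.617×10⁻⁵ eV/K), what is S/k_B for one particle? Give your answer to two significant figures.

0.92

k_BT = 8.617×10⁻⁵ × 496 K = 0.04274 eV.
Eᵢ/kT = 0, 1.146, 1.294.
Z = Σ e^(−Eᵢ/kT) = e^(−0) + e^(−1.146) + e^(−1.294) = 1.000 + 0.3179 + 0.2742 = 1.592.
⟨E⟩ = Σ EᵢPᵢ = 0.01931 eV.
S/k_B = ln Z + ⟨E⟩/kT = ln(1.592) + 0.01931/0.04274 = 0.4650 + 0.4518 = 0.92.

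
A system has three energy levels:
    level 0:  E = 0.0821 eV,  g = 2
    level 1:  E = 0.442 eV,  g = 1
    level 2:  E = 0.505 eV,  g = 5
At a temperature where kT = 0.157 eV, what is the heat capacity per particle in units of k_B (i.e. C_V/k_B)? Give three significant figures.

1.00

Eᵢ/kT = 0.52293, 2.8153, 3.2166.
Z = Σ gᵢe^(−Eᵢ/kT) = 2·e^(−0.52293) + 1·e^(−2.8153) + 5·e^(−3.2166) = 1.1856 + 0.059887 + 0.20046 = 1.4459.
⟨E⟩ = 0.15564 eV, ⟨E²⟩ = 0.048975 eV².
C_V/k_B = (⟨E²⟩ − ⟨E⟩²)/(kT)² = (0.048975 − 0.024224)/0.024649 = 1.00.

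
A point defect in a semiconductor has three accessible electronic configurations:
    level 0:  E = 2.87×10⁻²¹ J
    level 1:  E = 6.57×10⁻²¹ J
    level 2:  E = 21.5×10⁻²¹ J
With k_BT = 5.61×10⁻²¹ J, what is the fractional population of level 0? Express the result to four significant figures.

0.6438

Eᵢ/kT = 0.511586, 1.17112, 3.83244.
Z = Σ e^(−Eᵢ/kT) = e^(−0.511586) + e^(−1.17112) + e^(−3.83244) = 0.599544 + 0.310020 + 0.0216567 = 0.931221.
P₀ = e^(−E₀/kT) / Z = 0.599544/0.931221 = 0.6438.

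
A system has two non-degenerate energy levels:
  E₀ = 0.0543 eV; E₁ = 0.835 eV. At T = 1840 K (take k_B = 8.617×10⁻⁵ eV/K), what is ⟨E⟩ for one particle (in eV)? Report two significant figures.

0.060 eV

k_BT = 8.617×10⁻⁵ × 1840 K = 0.1586 eV.
Eᵢ/kT = 0.3424, 5.265.
Z = Σ e^(−Eᵢ/kT) = e^(−0.3424) + e^(−5.265) = 0.7101 + 0.005169 = 0.7153.
⟨E⟩ = Σ Eᵢ e^(−Eᵢ/kT) / Z = (0.0543·0.7101 + 0.835·0.005169) / 0.7153 = 0.060 eV.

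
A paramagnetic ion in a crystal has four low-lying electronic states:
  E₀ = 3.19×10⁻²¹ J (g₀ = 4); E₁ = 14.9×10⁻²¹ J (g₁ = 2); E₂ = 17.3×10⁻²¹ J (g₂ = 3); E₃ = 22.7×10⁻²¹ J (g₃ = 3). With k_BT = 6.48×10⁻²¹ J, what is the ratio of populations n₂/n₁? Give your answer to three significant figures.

1.04

n₂/n₁ = (g₂/g₁) exp[−(E₂−E₁)/kT] = (3/2) × exp(−(2.4 ×10⁻²¹ J)/(6.48 ×10⁻²¹ J)) = (3/2) × exp(-0.37037) = 1.04.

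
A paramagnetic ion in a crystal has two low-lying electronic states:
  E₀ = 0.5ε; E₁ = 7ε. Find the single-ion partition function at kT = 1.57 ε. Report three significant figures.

Eᵢ/kT = 0.31847, 4.4586.
Z = Σ e^(−Eᵢ/kT) = e^(−0.31847) + e^(−4.4586) = 0.72726 + 0.011579 = 0.73884.

Z = 0.739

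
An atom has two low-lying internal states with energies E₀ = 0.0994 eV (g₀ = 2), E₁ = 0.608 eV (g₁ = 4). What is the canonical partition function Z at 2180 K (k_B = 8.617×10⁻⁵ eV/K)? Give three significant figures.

k_BT = 8.617×10⁻⁵ × 2180 K = 0.18785 eV.
Eᵢ/kT = 0.52915, 3.2366.
Z = Σ gᵢe^(−Eᵢ/kT) = 2·e^(−0.52915) + 4·e^(−3.2366) = 1.1782 + 0.15719 = 1.3354.

Z = 1.34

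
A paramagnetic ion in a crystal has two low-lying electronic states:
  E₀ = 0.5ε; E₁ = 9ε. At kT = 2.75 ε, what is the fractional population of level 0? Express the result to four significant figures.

0.9565

Eᵢ/kT = 0.181818, 3.27273.
Z = Σ e^(−Eᵢ/kT) = e^(−0.181818) + e^(−3.27273) = 0.833753 + 0.0379028 = 0.871656.
P₀ = e^(−E₀/kT) / Z = 0.833753/0.871656 = 0.9565.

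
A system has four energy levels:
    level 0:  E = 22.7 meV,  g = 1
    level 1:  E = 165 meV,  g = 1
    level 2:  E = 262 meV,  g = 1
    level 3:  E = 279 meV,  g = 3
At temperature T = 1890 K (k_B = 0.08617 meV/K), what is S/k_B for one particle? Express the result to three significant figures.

k_BT = 0.08617 × 1890 K = 162.86 meV.
Eᵢ/kT = 0.13938, 1.0131, 1.6087, 1.7131.
Z = Σ gᵢe^(−Eᵢ/kT) = 1·e^(−0.13938) + 1·e^(−1.0131) + 1·e^(−1.6087) + 3·e^(−1.7131) = 0.86990 + 0.36309 + 0.20015 + 0.54092 = 1.9741.
⟨E⟩ = Σ EᵢPᵢ = 143.36 meV.
S/k_B = ln Z + ⟨E⟩/kT = ln(1.9741) + 143.36/162.86 = 0.68011 + 0.88027 = 1.56.

1.56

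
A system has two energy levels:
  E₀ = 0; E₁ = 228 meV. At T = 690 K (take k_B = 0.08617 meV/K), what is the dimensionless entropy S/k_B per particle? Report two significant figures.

k_BT = 0.08617 × 690 K = 59.46 meV.
Eᵢ/kT = 0, 3.835.
Z = Σ e^(−Eᵢ/kT) = e^(−0) + e^(−3.835) = 1.000 + 0.02160 = 1.022.
⟨E⟩ = Σ EᵢPᵢ = 4.819 meV.
S/k_B = ln Z + ⟨E⟩/kT = ln(1.022) + 4.819/59.46 = 0.02176 + 0.08105 = 0.10.

0.10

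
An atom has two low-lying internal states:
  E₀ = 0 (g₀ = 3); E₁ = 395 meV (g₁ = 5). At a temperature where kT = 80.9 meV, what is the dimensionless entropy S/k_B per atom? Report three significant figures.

1.17

Eᵢ/kT = 0, 4.8826.
Z = Σ gᵢe^(−Eᵢ/kT) = 3·e^(−0) + 5·e^(−4.8826) = 3.0000 + 0.037886 = 3.0379.
⟨E⟩ = Σ EᵢPᵢ = 4.9261 meV.
S/k_B = ln Z + ⟨E⟩/kT = ln(3.0379) + 4.9261/80.9 = 1.1112 + 0.060891 = 1.17.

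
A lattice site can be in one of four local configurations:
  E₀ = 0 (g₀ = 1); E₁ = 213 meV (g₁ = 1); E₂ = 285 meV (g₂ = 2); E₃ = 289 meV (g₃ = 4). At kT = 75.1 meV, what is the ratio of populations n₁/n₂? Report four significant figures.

n₁/n₂ = (g₁/g₂) exp[−(E₁−E₂)/kT] = (1/2) × exp(−(-72 meV)/(75.1 meV)) = (1/2) × exp(0.958722) = 1.304.

1.304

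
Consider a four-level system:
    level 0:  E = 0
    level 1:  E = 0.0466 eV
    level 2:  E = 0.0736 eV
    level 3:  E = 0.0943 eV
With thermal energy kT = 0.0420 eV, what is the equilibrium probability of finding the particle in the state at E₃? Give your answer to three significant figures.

Eᵢ/kT = 0, 1.1095, 1.7524, 2.2452.
Z = Σ e^(−Eᵢ/kT) = e^(−0) + e^(−1.1095) + e^(−1.7524) + e^(−2.2452) = 1.0000 + 0.32972 + 0.17336 + 0.10591 = 1.6090.
P₃ = e^(−E₃/kT) / Z = 0.10591/1.6090 = 0.0658.

0.0658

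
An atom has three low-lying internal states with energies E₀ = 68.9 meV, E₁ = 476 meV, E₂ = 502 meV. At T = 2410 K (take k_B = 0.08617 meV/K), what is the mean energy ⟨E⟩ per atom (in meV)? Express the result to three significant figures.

157 meV

k_BT = 0.08617 × 2410 K = 207.67 meV.
Eᵢ/kT = 0.33178, 2.2921, 2.4173.
Z = Σ e^(−Eᵢ/kT) = e^(−0.33178) + e^(−2.2921) + e^(−2.4173) = 0.71765 + 0.10105 + 0.089162 = 0.90786.
⟨E⟩ = Σ Eᵢ e^(−Eᵢ/kT) / Z = (68.9·0.71765 + 476·0.10105 + 502·0.089162) / 0.90786 = 157 meV.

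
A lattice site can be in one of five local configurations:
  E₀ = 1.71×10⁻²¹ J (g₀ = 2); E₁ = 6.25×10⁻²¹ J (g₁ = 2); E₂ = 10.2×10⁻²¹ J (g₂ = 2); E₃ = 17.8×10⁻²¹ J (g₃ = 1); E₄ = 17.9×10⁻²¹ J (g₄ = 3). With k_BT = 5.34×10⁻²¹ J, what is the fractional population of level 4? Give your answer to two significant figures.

Eᵢ/kT = 0.3202, 1.170, 1.910, 3.333, 3.352.
Z = Σ gᵢe^(−Eᵢ/kT) = 2·e^(−0.3202) + 2·e^(−1.170) + 2·e^(−1.910) + 1·e^(−3.333) + 3·e^(−3.352) = 1.452 + 0.6207 + 0.2962 + 0.03569 + 0.1050 = 2.510.
P₄ = g₄ e^(−E₄/kT) / Z = 0.1050/2.510 = 0.042.

0.042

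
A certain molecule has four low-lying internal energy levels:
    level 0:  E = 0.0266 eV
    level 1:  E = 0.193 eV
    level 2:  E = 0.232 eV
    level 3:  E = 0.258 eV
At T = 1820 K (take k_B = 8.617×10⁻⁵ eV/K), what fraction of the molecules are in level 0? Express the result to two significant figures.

0.54

k_BT = 8.617×10⁻⁵ × 1820 K = 0.1568 eV.
Eᵢ/kT = 0.1696, 1.231, 1.480, 1.645.
Z = Σ e^(−Eᵢ/kT) = e^(−0.1696) + e^(−1.231) + e^(−1.480) + e^(−1.645) = 0.8440 + 0.2920 + 0.2276 + 0.1930 = 1.557.
P₀ = e^(−E₀/kT) / Z = 0.8440/1.557 = 0.54.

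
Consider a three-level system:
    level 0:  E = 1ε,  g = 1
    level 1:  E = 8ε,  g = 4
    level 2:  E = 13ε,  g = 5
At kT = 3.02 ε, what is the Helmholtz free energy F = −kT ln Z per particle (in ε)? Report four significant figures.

Eᵢ/kT = 0.331126, 2.64901, 4.30464.
Z = Σ gᵢe^(−Eᵢ/kT) = 1·e^(−0.331126) + 4·e^(−2.64901) + 5·e^(−4.30464) = 0.718115 + 0.282885 + 0.0675287 = 1.06853.
F = −kT ln Z = −3.02 × ln(1.06853) = −3.02 × 0.0662839 = -0.2002 ε.

-0.2002 ε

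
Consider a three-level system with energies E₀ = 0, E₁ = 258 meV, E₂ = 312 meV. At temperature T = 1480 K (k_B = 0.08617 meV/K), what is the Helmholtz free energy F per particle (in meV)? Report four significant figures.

-25.24 meV

k_BT = 0.08617 × 1480 K = 127.532 meV.
Eᵢ/kT = 0, 2.02302, 2.44644.
Z = Σ e^(−Eᵢ/kT) = e^(−0) + e^(−2.02302) + e^(−2.44644) = 1.00000 + 0.132255 + 0.0866013 = 1.21886.
F = −kT ln Z = −127.532 × ln(1.21886) = −127.532 × 0.197916 = -25.24 meV.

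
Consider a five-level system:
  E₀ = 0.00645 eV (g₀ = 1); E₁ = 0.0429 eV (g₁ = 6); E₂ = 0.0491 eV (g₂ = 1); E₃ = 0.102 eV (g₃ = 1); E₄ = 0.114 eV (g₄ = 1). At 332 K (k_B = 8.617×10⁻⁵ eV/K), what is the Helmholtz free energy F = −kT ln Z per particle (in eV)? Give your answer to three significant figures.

k_BT = 8.617×10⁻⁵ × 332 K = 0.028608 eV.
Eᵢ/kT = 0.22546, 1.4996, 1.7163, 3.5654, 3.9849.
Z = Σ gᵢe^(−Eᵢ/kT) = 1·e^(−0.22546) + 6·e^(−1.4996) + 1·e^(−1.7163) + 1·e^(−3.5654) + 1·e^(−3.9849) = 0.79815 + 1.3393 + 0.17973 + 0.028286 + 0.018594 = 2.3641.
F = −kT ln Z = −0.028608 × ln(2.3641) = −0.028608 × 0.86040 = -0.0246 eV.

-0.0246 eV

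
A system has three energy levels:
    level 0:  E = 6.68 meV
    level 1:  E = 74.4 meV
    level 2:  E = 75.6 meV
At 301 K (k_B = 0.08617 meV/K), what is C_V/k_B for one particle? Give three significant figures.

0.762

k_BT = 0.08617 × 301 K = 25.937 meV.
Eᵢ/kT = 0.25755, 2.8685, 2.9148.
Z = Σ e^(−Eᵢ/kT) = e^(−0.25755) + e^(−2.8685) + e^(−2.9148) = 0.77294 + 0.056784 + 0.054215 = 0.88394.
⟨E⟩ = 15.257 meV, ⟨E²⟩ = 745.15 meV².
C_V/k_B = (⟨E²⟩ − ⟨E⟩²)/(kT)² = (745.15 − 232.78)/672.73 = 0.762.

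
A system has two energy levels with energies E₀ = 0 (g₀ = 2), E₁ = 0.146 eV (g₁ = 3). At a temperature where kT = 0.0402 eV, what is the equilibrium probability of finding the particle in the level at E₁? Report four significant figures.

Eᵢ/kT = 0, 3.63184.
Z = Σ gᵢe^(−Eᵢ/kT) = 2·e^(−0) + 3·e^(−3.63184) = 2.00000 + 0.0794023 = 2.07940.
P₁ = g₁ e^(−E₁/kT) / Z = 0.0794023/2.07940 = 0.03819.

0.03819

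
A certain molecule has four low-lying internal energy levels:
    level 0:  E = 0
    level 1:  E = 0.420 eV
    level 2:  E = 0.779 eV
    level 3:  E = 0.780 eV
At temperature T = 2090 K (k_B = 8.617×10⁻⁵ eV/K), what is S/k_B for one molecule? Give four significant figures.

k_BT = 8.617×10⁻⁵ × 2090 K = 0.180095 eV.
Eᵢ/kT = 0, 2.33210, 4.32549, 4.33105.
Z = Σ e^(−Eᵢ/kT) = e^(−0) + e^(−2.33210) + e^(−4.32549) + e^(−4.33105) = 1.00000 + 0.0970916 + 0.0132271 + 0.0131537 = 1.12347.
⟨E⟩ = Σ EᵢPᵢ = 0.0546007 eV.
S/k_B = ln Z + ⟨E⟩/kT = ln(1.12347) + 0.0546007/0.180095 = 0.116422 + 0.303177 = 0.4196.

0.4196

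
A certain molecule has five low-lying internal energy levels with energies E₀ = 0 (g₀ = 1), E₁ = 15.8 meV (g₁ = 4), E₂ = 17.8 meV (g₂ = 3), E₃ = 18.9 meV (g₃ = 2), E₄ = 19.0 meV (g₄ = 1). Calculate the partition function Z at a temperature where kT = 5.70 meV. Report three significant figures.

Z = 1.49

Eᵢ/kT = 0, 2.7719, 3.1228, 3.3158, 3.3333.
Z = Σ gᵢe^(−Eᵢ/kT) = 1·e^(−0) + 4·e^(−2.7719) + 3·e^(−3.1228) + 2·e^(−3.3158) + 1·e^(−3.3333) = 1.0000 + 0.25017 + 0.13210 + 0.072610 + 0.035675 = 1.4906.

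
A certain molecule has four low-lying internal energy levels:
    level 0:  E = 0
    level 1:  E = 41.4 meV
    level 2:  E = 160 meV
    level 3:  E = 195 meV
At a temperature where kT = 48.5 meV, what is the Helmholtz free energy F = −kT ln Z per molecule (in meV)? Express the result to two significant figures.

-19 meV

Eᵢ/kT = 0, 0.8536, 3.299, 4.021.
Z = Σ e^(−Eᵢ/kT) = e^(−0) + e^(−0.8536) + e^(−3.299) + e^(−4.021) = 1.000 + 0.4259 + 0.03692 + 0.01794 = 1.481.
F = −kT ln Z = −48.5 × ln(1.481) = −48.5 × 0.3927 = -19 meV.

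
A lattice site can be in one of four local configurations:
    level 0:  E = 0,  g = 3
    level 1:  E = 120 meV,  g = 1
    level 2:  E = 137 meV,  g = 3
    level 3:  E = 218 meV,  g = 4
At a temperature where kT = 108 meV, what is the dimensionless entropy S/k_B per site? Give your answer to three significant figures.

2.08

Eᵢ/kT = 0, 1.1111, 1.2685, 2.0185.
Z = Σ gᵢe^(−Eᵢ/kT) = 3·e^(−0) + 1·e^(−1.1111) + 3·e^(−1.2685) + 4·e^(−2.0185) = 3.0000 + 0.32920 + 0.84376 + 0.53142 = 4.7044.
⟨E⟩ = Σ EᵢPᵢ = 57.595 meV.
S/k_B = ln Z + ⟨E⟩/kT = ln(4.7044) + 57.595/108 = 1.5485 + 0.53329 = 2.08.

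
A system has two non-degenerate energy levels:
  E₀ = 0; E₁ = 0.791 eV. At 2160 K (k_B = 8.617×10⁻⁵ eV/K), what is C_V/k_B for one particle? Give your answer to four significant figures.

0.2505

k_BT = 8.617×10⁻⁵ × 2160 K = 0.186127 eV.
Eᵢ/kT = 0, 4.24979.
Z = Σ e^(−Eᵢ/kT) = e^(−0) + e^(−4.24979) = 1.00000 + 0.0142672 = 1.01427.
⟨E⟩ = 0.0111266 eV, ⟨E²⟩ = 0.00880112 eV².
C_V/k_B = (⟨E²⟩ − ⟨E⟩²)/(kT)² = (0.00880112 − 0.000123801)/0.0346433 = 0.2505.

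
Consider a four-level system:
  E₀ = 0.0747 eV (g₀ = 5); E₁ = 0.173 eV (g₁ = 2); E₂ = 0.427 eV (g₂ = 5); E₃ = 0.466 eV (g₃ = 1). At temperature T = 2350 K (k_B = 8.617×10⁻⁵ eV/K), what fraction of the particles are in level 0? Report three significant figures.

k_BT = 8.617×10⁻⁵ × 2350 K = 0.20250 eV.
Eᵢ/kT = 0.36889, 0.85432, 2.1086, 2.3012.
Z = Σ gᵢe^(−Eᵢ/kT) = 5·e^(−0.36889) + 2·e^(−0.85432) + 5·e^(−2.1086) + 1·e^(−2.3012) = 3.4575 + 0.85114 + 0.60704 + 0.10014 = 5.0158.
P₀ = g₀ e^(−E₀/kT) / Z = 3.4575/5.0158 = 0.689.

0.689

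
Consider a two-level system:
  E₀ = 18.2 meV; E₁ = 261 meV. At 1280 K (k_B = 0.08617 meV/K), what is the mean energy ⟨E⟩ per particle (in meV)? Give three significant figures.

42.4 meV

k_BT = 0.08617 × 1280 K = 110.30 meV.
Eᵢ/kT = 0.16500, 2.3663.
Z = Σ e^(−Eᵢ/kT) = e^(−0.16500) + e^(−2.3663) = 0.84789 + 0.093827 = 0.94172.
⟨E⟩ = Σ Eᵢ e^(−Eᵢ/kT) / Z = (18.2·0.84789 + 261·0.093827) / 0.94172 = 42.4 meV.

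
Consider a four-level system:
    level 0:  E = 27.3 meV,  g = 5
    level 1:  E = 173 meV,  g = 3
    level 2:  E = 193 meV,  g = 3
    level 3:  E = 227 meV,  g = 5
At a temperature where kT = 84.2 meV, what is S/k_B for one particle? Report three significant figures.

Eᵢ/kT = 0.32423, 2.0546, 2.2922, 2.6960.
Z = Σ gᵢe^(−Eᵢ/kT) = 5·e^(−0.32423) + 3·e^(−2.0546) + 3·e^(−2.2922) + 5·e^(−2.6960) = 3.6154 + 0.38443 + 0.30313 + 0.33737 = 4.6403.
⟨E⟩ = Σ EᵢPᵢ = 64.714 meV.
S/k_B = ln Z + ⟨E⟩/kT = ln(4.6403) + 64.714/84.2 = 1.5348 + 0.76857 = 2.30.

2.30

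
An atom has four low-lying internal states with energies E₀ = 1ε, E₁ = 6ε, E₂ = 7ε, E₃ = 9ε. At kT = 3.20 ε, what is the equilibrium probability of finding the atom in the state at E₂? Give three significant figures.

0.106

Eᵢ/kT = 0.31250, 1.8750, 2.1875, 2.8125.
Z = Σ e^(−Eᵢ/kT) = e^(−0.31250) + e^(−1.8750) + e^(−2.1875) + e^(−2.8125) = 0.73162 + 0.15335 + 0.11220 + 0.060055 = 1.0572.
P₂ = e^(−E₂/kT) / Z = 0.11220/1.0572 = 0.106.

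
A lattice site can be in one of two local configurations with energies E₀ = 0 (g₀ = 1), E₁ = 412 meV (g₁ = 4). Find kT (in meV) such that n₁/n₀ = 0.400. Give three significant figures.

179 meV

n₁/n₀ = (g₁/g₀) exp[−(E₁−E₀)/kT] = 0.400.
⇒ (E₁−E₀)/kT = ln((4/1)/0.400) = ln(10.000) = 2.3026.
kT = 412 meV / 2.3026 = 179 meV.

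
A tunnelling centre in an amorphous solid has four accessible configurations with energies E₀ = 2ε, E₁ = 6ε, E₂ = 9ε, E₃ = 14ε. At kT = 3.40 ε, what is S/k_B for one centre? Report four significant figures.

0.8796

Eᵢ/kT = 0.588235, 1.76471, 2.64706, 4.11765.
Z = Σ e^(−Eᵢ/kT) = e^(−0.588235) + e^(−1.76471) + e^(−2.64706) + e^(−4.11765) = 0.555307 + 0.171236 + 0.0708592 + 0.0162827 = 0.813685.
⟨E⟩ = Σ EᵢPᵢ = 3.69150 ε.
S/k_B = ln Z + ⟨E⟩/kT = ln(0.813685) + 3.69150/3.40 = -0.206182 + 1.08574 = 0.8796.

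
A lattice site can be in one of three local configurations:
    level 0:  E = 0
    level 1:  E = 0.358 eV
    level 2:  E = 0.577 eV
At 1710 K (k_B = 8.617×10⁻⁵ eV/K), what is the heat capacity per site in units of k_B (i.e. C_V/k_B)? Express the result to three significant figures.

k_BT = 8.617×10⁻⁵ × 1710 K = 0.14735 eV.
Eᵢ/kT = 0, 2.4296, 3.9158.
Z = Σ e^(−Eᵢ/kT) = e^(−0) + e^(−2.4296) + e^(−3.9158) = 1.0000 + 0.088072 + 0.019925 = 1.1080.
⟨E⟩ = 0.038833 eV, ⟨E²⟩ = 0.016174 eV².
C_V/k_B = (⟨E²⟩ − ⟨E⟩²)/(kT)² = (0.016174 − 0.0015080)/0.021712 = 0.675.

0.675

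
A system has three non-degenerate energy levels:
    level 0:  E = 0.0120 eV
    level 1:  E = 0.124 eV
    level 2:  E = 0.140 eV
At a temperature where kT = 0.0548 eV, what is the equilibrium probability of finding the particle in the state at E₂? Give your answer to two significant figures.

0.079

Eᵢ/kT = 0.2190, 2.263, 2.555.
Z = Σ e^(−Eᵢ/kT) = e^(−0.2190) + e^(−2.263) + e^(−2.555) = 0.8033 + 0.1040 + 0.07769 = 0.9850.
P₂ = e^(−E₂/kT) / Z = 0.07769/0.9850 = 0.079.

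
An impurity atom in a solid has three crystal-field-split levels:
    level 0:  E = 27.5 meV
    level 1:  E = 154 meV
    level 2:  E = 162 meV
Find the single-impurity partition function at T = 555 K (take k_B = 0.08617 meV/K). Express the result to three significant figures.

Z = 0.636

k_BT = 0.08617 × 555 K = 47.824 meV.
Eᵢ/kT = 0.57503, 3.2201, 3.3874.
Z = Σ e^(−Eᵢ/kT) = e^(−0.57503) + e^(−3.2201) + e^(−3.3874) = 0.56269 + 0.039951 + 0.033796 = 0.63644.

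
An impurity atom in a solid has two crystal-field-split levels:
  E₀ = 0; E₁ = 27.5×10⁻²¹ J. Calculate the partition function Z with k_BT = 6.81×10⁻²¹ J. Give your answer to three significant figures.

Eᵢ/kT = 0, 4.0382.
Z = Σ e^(−Eᵢ/kT) = e^(−0) + e^(−4.0382) = 1.0000 + 0.017629 = 1.0176.

Z = 1.02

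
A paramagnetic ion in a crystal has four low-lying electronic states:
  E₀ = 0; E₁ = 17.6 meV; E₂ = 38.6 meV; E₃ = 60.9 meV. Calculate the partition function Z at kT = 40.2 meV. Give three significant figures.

Z = 2.25

Eᵢ/kT = 0, 0.43781, 0.96020, 1.5149.
Z = Σ e^(−Eᵢ/kT) = e^(−0) + e^(−0.43781) + e^(−0.96020) + e^(−1.5149) = 1.0000 + 0.64545 + 0.38282 + 0.21983 = 2.2481.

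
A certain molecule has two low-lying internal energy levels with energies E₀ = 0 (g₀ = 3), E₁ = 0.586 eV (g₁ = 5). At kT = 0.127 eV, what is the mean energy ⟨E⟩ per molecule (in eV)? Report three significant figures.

0.00952 eV

Eᵢ/kT = 0, 4.6142.
Z = Σ gᵢe^(−Eᵢ/kT) = 3·e^(−0) + 5·e^(−4.6142) = 3.0000 + 0.049551 = 3.0496.
⟨E⟩ = Σ Eᵢ gᵢe^(−Eᵢ/kT) / Z = (0·3.0000 + 0.586·0.049551) / 3.0496 = 0.00952 eV.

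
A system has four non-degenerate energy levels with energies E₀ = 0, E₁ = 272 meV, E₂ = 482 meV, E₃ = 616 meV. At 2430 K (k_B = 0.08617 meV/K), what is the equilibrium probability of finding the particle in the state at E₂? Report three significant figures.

k_BT = 0.08617 × 2430 K = 209.39 meV.
Eᵢ/kT = 0, 1.2990, 2.3019, 2.9419.
Z = Σ e^(−Eᵢ/kT) = e^(−0) + e^(−1.2990) + e^(−2.3019) + e^(−2.9419) = 1.0000 + 0.27280 + 0.10007 + 0.052765 = 1.4256.
P₂ = e^(−E₂/kT) / Z = 0.10007/1.4256 = 0.0702.

0.0702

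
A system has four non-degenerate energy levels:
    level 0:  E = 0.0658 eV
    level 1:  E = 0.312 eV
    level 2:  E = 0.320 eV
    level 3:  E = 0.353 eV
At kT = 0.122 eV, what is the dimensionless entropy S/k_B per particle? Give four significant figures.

Eᵢ/kT = 0.539344, 2.55738, 2.62295, 2.89344.
Z = Σ e^(−Eᵢ/kT) = e^(−0.539344) + e^(−2.55738) + e^(−2.62295) + e^(−2.89344) = 0.583131 + 0.0775075 + 0.0725884 + 0.0553854 = 0.788612.
⟨E⟩ = Σ EᵢPᵢ = 0.133566 eV.
S/k_B = ln Z + ⟨E⟩/kT = ln(0.788612) + 0.133566/0.122 = -0.237481 + 1.09480 = 0.8573.

0.8573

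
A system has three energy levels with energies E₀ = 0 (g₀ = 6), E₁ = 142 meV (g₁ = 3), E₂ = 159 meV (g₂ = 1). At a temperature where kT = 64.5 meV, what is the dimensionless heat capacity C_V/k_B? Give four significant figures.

0.3097

Eᵢ/kT = 0, 2.20155, 2.46512.
Z = Σ gᵢe^(−Eᵢ/kT) = 6·e^(−0) + 3·e^(−2.20155) + 1·e^(−2.46512) = 6.00000 + 0.331895 + 0.0849986 = 6.41689.
⟨E⟩ = 9.45066 meV, ⟨E²⟩ = 1377.80 meV².
C_V/k_B = (⟨E²⟩ − ⟨E⟩²)/(kT)² = (1377.80 − 89.3150)/4160.25 = 0.3097.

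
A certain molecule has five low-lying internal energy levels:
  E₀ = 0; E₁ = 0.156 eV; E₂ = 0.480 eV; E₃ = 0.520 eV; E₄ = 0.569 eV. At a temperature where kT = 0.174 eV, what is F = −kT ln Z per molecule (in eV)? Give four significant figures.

-0.07734 eV

Eᵢ/kT = 0, 0.896552, 2.75862, 2.98851, 3.27011.
Z = Σ e^(−Eᵢ/kT) = e^(−0) + e^(−0.896552) + e^(−2.75862) + e^(−2.98851) + e^(−3.27011) = 1.00000 + 0.407974 + 0.0633792 + 0.0503624 + 0.0380022 = 1.55972.
F = −kT ln Z = −0.174 × ln(1.55972) = −0.174 × 0.444506 = -0.07734 eV.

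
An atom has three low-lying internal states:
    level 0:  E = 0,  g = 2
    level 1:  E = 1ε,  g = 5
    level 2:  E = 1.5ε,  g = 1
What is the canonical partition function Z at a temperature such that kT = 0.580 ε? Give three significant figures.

Z = 2.97

Eᵢ/kT = 0, 1.7241, 2.5862.
Z = Σ gᵢe^(−Eᵢ/kT) = 2·e^(−0) + 5·e^(−1.7241) + 1·e^(−2.5862) = 2.0000 + 0.89167 + 0.075306 = 2.9670.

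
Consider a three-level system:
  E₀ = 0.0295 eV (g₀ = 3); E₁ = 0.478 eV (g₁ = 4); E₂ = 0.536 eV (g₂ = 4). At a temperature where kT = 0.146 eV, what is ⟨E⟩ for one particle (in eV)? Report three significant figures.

Eᵢ/kT = 0.20205, 3.2740, 3.6712.
Z = Σ gᵢe^(−Eᵢ/kT) = 3·e^(−0.20205) + 4·e^(−3.2740) + 4·e^(−3.6712) = 2.4512 + 0.15142 + 0.10178 = 2.7044.
⟨E⟩ = Σ Eᵢ gᵢe^(−Eᵢ/kT) / Z = (0.0295·2.4512 + 0.478·0.15142 + 0.536·0.10178) / 2.7044 = 0.0737 eV.

0.0737 eV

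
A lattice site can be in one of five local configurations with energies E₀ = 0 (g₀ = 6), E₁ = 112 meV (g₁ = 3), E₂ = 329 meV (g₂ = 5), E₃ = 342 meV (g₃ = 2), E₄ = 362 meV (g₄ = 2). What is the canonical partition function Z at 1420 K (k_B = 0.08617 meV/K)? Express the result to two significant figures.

Z = 7.8

k_BT = 0.08617 × 1420 K = 122.4 meV.
Eᵢ/kT = 0, 0.9150, 2.688, 2.794, 2.958.
Z = Σ gᵢe^(−Eᵢ/kT) = 6·e^(−0) + 3·e^(−0.9150) + 5·e^(−2.688) + 2·e^(−2.794) + 2·e^(−2.958) = 6.000 + 1.202 + 0.3401 + 0.1224 + 0.1038 = 7.768.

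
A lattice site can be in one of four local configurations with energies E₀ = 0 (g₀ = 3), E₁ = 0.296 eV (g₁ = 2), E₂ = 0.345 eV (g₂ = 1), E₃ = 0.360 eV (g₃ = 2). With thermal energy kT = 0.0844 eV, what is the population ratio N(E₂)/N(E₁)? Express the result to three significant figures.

0.280

n₂/n₁ = (g₂/g₁) exp[−(E₂−E₁)/kT] = (1/2) × exp(−(0.049 eV)/(0.0844 eV)) = (1/2) × exp(-0.58057) = 0.280.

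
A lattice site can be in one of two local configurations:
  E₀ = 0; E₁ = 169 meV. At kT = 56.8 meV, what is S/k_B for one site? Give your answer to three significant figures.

0.194

Eᵢ/kT = 0, 2.9754.
Z = Σ e^(−Eᵢ/kT) = e^(−0) + e^(−2.9754) = 1.0000 + 0.051027 = 1.0510.
⟨E⟩ = Σ EᵢPᵢ = 8.2051 meV.
S/k_B = ln Z + ⟨E⟩/kT = ln(1.0510) + 8.2051/56.8 = 0.049742 + 0.14446 = 0.194.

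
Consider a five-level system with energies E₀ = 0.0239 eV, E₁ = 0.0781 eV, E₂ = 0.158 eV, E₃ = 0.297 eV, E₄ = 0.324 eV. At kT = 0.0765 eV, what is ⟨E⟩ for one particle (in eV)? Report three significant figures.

0.0610 eV

Eᵢ/kT = 0.31242, 1.0209, 2.0654, 3.8824, 4.2353.
Z = Σ e^(−Eᵢ/kT) = e^(−0.31242) + e^(−1.0209) + e^(−2.0654) + e^(−3.8824) + e^(−4.2353) = 0.73167 + 0.36027 + 0.12677 + 0.020601 + 0.014475 = 1.2538.
⟨E⟩ = Σ Eᵢ e^(−Eᵢ/kT) / Z = (0.0239·0.73167 + 0.0781·0.36027 + 0.158·0.12677 + 0.297·0.020601 + 0.324·0.014475) / 1.2538 = 0.0610 eV.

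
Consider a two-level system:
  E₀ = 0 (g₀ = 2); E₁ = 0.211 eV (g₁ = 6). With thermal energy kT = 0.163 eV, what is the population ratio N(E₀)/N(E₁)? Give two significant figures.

n₀/n₁ = (g₀/g₁) exp[−(E₀−E₁)/kT] = (2/6) × exp(−(-0.211 eV)/(0.163 eV)) = (2/6) × exp(1.294) = 1.2.

1.2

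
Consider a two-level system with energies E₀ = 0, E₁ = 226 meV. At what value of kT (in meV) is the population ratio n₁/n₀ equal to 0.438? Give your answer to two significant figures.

270 meV

n₁/n₀ = exp[−(E₁−E₀)/kT] = 0.438.
⇒ (E₁−E₀)/kT = ln(1/0.438) = ln(2.283) = 0.8255.
kT = 226 meV / 0.8255 = 270 meV.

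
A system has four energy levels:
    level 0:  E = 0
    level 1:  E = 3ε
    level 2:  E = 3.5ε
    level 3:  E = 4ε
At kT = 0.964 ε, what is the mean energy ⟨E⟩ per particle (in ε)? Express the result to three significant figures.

Eᵢ/kT = 0, 3.1120, 3.6307, 4.1494.
Z = Σ e^(−Eᵢ/kT) = e^(−0) + e^(−3.1120) + e^(−3.6307) + e^(−4.1494) = 1.0000 + 0.044512 + 0.026498 + 0.015774 = 1.0868.
⟨E⟩ = Σ Eᵢ e^(−Eᵢ/kT) / Z = (0·1.0000 + 3·0.044512 + 3.5·0.026498 + 4·0.015774) / 1.0868 = 0.266 ε.

0.266 ε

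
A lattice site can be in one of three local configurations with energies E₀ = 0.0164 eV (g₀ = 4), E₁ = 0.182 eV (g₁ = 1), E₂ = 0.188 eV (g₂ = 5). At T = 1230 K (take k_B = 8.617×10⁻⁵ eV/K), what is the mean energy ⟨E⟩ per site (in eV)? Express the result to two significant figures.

k_BT = 8.617×10⁻⁵ × 1230 K = 0.1060 eV.
Eᵢ/kT = 0.1547, 1.717, 1.774.
Z = Σ gᵢe^(−Eᵢ/kT) = 4·e^(−0.1547) + 1·e^(−1.717) + 5·e^(−1.774) = 3.427 + 0.1796 + 0.8483 = 4.455.
⟨E⟩ = Σ Eᵢ gᵢe^(−Eᵢ/kT) / Z = (0.0164·3.427 + 0.182·0.1796 + 0.188·0.8483) / 4.455 = 0.056 eV.

0.056 eV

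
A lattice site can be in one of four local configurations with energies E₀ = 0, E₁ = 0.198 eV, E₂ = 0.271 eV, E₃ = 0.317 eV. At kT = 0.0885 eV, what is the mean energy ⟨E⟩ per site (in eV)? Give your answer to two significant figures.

0.036 eV

Eᵢ/kT = 0, 2.237, 3.062, 3.582.
Z = Σ e^(−Eᵢ/kT) = e^(−0) + e^(−2.237) + e^(−3.062) + e^(−3.582) = 1.000 + 0.1068 + 0.04679 + 0.02782 = 1.181.
⟨E⟩ = Σ Eᵢ e^(−Eᵢ/kT) / Z = (0·1.000 + 0.198·0.1068 + 0.271·0.04679 + 0.317·0.02782) / 1.181 = 0.036 eV.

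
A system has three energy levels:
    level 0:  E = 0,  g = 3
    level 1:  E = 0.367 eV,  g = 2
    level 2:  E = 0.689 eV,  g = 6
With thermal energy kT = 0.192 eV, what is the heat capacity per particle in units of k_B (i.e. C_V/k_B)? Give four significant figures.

0.8167

Eᵢ/kT = 0, 1.91146, 3.58854.
Z = Σ gᵢe^(−Eᵢ/kT) = 3·e^(−0) + 2·e^(−1.91146) + 6·e^(−3.58854) = 3.00000 + 0.295729 + 0.165832 = 3.46156.
⟨E⟩ = 0.0643614 eV, ⟨E²⟩ = 0.0342491 eV².
C_V/k_B = (⟨E²⟩ − ⟨E⟩²)/(kT)² = (0.0342491 − 0.00414239)/0.0368640 = 0.8167.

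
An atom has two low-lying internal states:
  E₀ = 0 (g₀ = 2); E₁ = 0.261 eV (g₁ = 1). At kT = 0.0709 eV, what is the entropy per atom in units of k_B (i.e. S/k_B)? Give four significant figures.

Eᵢ/kT = 0, 3.68124.
Z = Σ gᵢe^(−Eᵢ/kT) = 2·e^(−0) + 1·e^(−3.68124) = 2.00000 + 0.0251917 = 2.02519.
⟨E⟩ = Σ EᵢPᵢ = 0.00324663 eV.
S/k_B = ln Z + ⟨E⟩/kT = ln(2.02519) + 0.00324663/0.0709 = 0.705664 + 0.0457917 = 0.7515.

0.7515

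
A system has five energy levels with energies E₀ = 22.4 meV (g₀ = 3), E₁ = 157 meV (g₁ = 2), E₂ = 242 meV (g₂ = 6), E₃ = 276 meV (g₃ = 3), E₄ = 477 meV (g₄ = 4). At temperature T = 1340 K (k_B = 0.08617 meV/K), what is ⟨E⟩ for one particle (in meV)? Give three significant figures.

104 meV

k_BT = 0.08617 × 1340 K = 115.47 meV.
Eᵢ/kT = 0.19399, 1.3597, 2.0958, 2.3902, 4.1309.
Z = Σ gᵢe^(−Eᵢ/kT) = 3·e^(−0.19399) + 2·e^(−1.3597) + 6·e^(−2.0958) + 3·e^(−2.3902) + 4·e^(−4.1309) = 2.4710 + 0.51348 + 0.73783 + 0.27483 + 0.064274 = 4.0614.
⟨E⟩ = Σ Eᵢ gᵢe^(−Eᵢ/kT) / Z = (22.4·2.4710 + 157·0.51348 + 242·0.73783 + 276·0.27483 + 477·0.064274) / 4.0614 = 104 meV.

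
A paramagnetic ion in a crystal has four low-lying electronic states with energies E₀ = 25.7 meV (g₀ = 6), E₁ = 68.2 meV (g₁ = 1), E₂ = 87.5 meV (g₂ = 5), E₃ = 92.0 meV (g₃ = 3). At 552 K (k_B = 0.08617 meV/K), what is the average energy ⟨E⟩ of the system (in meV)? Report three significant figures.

k_BT = 0.08617 × 552 K = 47.566 meV.
Eᵢ/kT = 0.54030, 1.4338, 1.8395, 1.9342.
Z = Σ gᵢe^(−Eᵢ/kT) = 6·e^(−0.54030) + 1·e^(−1.4338) + 5·e^(−1.8395) + 3·e^(−1.9342) = 3.4954 + 0.23840 + 0.79448 + 0.43362 = 4.9619.
⟨E⟩ = Σ Eᵢ gᵢe^(−Eᵢ/kT) / Z = (25.7·3.4954 + 68.2·0.23840 + 87.5·0.79448 + 92.0·0.43362) / 4.9619 = 43.4 meV.

43.4 meV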